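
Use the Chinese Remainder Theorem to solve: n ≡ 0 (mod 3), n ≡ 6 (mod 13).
M = 3 × 13 = 39. M₁ = 13, y₁ ≡ 1 (mod 3). M₂ = 3, y₂ ≡ 9 (mod 13). n = 0×13×1 + 6×3×9 ≡ 6 (mod 39)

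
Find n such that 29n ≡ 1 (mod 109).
29^(-1) ≡ 94 (mod 109). Verification: 29 × 94 = 2726 ≡ 1 (mod 109)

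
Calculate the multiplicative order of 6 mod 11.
Powers of 6 mod 11: 6^1≡6, 6^2≡3, 6^3≡7, 6^4≡9, 6^5≡10, 6^6≡5, 6^7≡8, 6^8≡4, 6^9≡2, 6^10≡1. Order = 10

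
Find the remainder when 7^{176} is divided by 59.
By Fermat: 7^{58} ≡ 1 (mod 59). 176 = 3×58 + 2. So 7^{176} ≡ 7^{2} ≡ 49 (mod 59)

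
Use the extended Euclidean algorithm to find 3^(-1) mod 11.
Extended GCD: 3(4) + 11(-1) = 1. So 3^(-1) ≡ 4 ≡ 4 (mod 11). Verify: 3 × 4 = 12 ≡ 1 (mod 11)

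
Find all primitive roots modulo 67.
Primitive roots mod 67: {2, 7, 11, 12, 13, 18, 20, 28, 31, 32, 34, 41, 44, 46, 48, 50, 51, 57, 61, 63}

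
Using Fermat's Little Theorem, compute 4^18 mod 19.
By Fermat's Little Theorem, 4^{18} ≡ 1 (mod 19) since 19 is prime and gcd(4, 19) = 1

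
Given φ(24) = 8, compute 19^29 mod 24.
By Euler: 19^{8} ≡ 1 (mod 24) since gcd(19, 24) = 1. 29 = 3×8 + 5. So 19^{29} ≡ 19^{5} ≡ 19 (mod 24)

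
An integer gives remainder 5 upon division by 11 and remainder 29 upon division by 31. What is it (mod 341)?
M = 11 × 31 = 341. M₁ = 31, y₁ ≡ 5 (mod 11). M₂ = 11, y₂ ≡ 17 (mod 31). m = 5×31×5 + 29×11×17 ≡ 60 (mod 341). The smallest positive such number is 60.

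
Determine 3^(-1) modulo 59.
3^(-1) ≡ 20 (mod 59). Verification: 3 × 20 = 60 ≡ 1 (mod 59)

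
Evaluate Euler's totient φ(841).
812

Prime factorization: 841 = 29^2
Using the formula φ(n) = n × Π(1 - 1/p) for each prime factor p:
φ(841) = 841 × (1 - 1/29)
φ(841) = 812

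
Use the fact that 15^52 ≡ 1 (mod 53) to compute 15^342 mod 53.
By Fermat: 15^{52} ≡ 1 (mod 53). 342 ≡ 30 (mod 52). So 15^{342} ≡ 15^{30} ≡ 10 (mod 53)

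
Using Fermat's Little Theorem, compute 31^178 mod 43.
By Fermat: 31^{42} ≡ 1 (mod 43). 178 = 4×42 + 10. So 31^{178} ≡ 31^{10} ≡ 38 (mod 43)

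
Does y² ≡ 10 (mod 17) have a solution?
By Euler's criterion: 10^{8} ≡ 16 (mod 17). Since this equals -1 (≡ 16), 10 is not a QR.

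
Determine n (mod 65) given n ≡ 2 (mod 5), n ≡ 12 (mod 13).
12

Using the Chinese Remainder Theorem:
M = product of moduli = 65
For equation 1: M_1 = 13, 13 ≡ 3 (mod 5), inverse of 13 mod 5 is 2 (check: 3 × 2 = 6 ≡ 1 (mod 5))
For equation 2: M_2 = 5, 5 ≡ 5 (mod 13), inverse of 5 mod 13 is 8 (check: 5 × 8 = 40 ≡ 1 (mod 13))
Combine: n ≡ Σ r_i×M_i×(M_i⁻¹ mod m_i) = 2×13×2 + 12×5×8 = 52 + 480 = 532
532 mod 65 = 12
n ≡ 12 (mod 65)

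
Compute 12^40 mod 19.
Using Fermat: 12^{18} ≡ 1 (mod 19). 40 ≡ 4 (mod 18). So 12^{40} ≡ 12^{4} ≡ 7 (mod 19)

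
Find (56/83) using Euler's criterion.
(56/83) = 56^{41} mod 83 = -1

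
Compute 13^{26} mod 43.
31

Using successive squaring:
Binary expansion of 26: 11010
Powers of 13 mod 43 (each is the square of the previous):
  13^1 ≡ 13 (mod 43)
  13^2 ≡ 13² = 169 ≡ 40 (mod 43)
  13^4 ≡ 40² = 1600 ≡ 9 (mod 43)
  13^8 ≡ 9² = 81 ≡ 38 (mod 43)
  13^16 ≡ 38² = 1444 ≡ 25 (mod 43)
26 = 16 + 8 + 2, so 13^26 = 13^16 × 13^8 × 13^2 ≡ 25 × 38 × 40 (mod 43)
Multiplying step by step:
  25 × 38 = 950 ≡ 4 (mod 43)
  4 × 40 = 160 ≡ 31 (mod 43)
Result: 13^26 ≡ 31 (mod 43)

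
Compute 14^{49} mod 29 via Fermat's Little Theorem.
17

By Fermat's Little Theorem, a^(p-1) ≡ 1 (mod p) for prime p and gcd(a, p) = 1
Here p = 29, so 14^28 ≡ 1 (mod 29)
We can reduce the exponent: 49 mod 28 = 21
So 14^49 ≡ 14^21 (mod 29)
Computing: 14^21 mod 29 = 17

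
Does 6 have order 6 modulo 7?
p - 1 = 6 has prime divisors 2, 3. Check 6^(6/q) mod 7 for each: 6^(6/2) = 6^3 ≡ 6, 6^(6/3) = 6^2 ≡ 1 (mod 7). Since 6^2 ≡ 1 (mod 7), the order of 6 divides 2 (in fact the order is 2) ≠ 6, so it is not a primitive root.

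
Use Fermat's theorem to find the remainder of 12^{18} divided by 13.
1

By Fermat's Little Theorem, a^(p-1) ≡ 1 (mod p) for prime p and gcd(a, p) = 1
Here p = 13, so 12^12 ≡ 1 (mod 13)
We can reduce the exponent: 18 mod 12 = 6
So 12^18 ≡ 12^6 (mod 13)
Computing: 12^6 mod 13 = 1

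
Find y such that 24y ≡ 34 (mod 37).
23

Since gcd(24, 37) = 1 divides 34, a solution exists.
Multiply both sides by the inverse of 24 mod 37:
  24^(-1) mod 37 = 17
  x ≡ 17 × 34 ≡ 578 ≡ 23 (mod 37)
Verification: 24 × 23 = 552 = 14 × 37 + 34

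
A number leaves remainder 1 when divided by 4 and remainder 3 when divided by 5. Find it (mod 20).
M = 4 × 5 = 20. M₁ = 5, y₁ ≡ 1 (mod 4). M₂ = 4, y₂ ≡ 4 (mod 5). x = 1×5×1 + 3×4×4 ≡ 13 (mod 20)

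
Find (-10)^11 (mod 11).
Using Fermat: (-10)^{10} ≡ 1 (mod 11). 11 ≡ 1 (mod 10). So (-10)^{11} ≡ (-10)^{1} ≡ 1 (mod 11)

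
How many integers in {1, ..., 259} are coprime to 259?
216

Prime factorization: 259 = 7 × 37
Using the formula φ(n) = n × Π(1 - 1/p) for each prime factor p:
φ(259) = 259 × (1 - 1/7) × (1 - 1/37)
φ(259) = 216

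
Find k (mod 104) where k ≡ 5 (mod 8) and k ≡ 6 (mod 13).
M = 8 × 13 = 104. M₁ = 13, y₁ ≡ 5 (mod 8). M₂ = 8, y₂ ≡ 5 (mod 13). k = 5×13×5 + 6×8×5 ≡ 45 (mod 104)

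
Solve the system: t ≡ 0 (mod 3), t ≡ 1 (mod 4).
M = 3 × 4 = 12. M₁ = 4, y₁ ≡ 1 (mod 3). M₂ = 3, y₂ ≡ 3 (mod 4). t = 0×4×1 + 1×3×3 ≡ 9 (mod 12)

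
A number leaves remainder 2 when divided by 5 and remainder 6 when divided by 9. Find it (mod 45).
M = 5 × 9 = 45. M₁ = 9, y₁ ≡ 4 (mod 5). M₂ = 5, y₂ ≡ 2 (mod 9). k = 2×9×4 + 6×5×2 ≡ 42 (mod 45)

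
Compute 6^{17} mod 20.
16

Using successive squaring:
Binary expansion of 17: 10001
Powers of 6 mod 20 (each is the square of the previous):
  6^1 ≡ 6 (mod 20)
  6^2 ≡ 6² = 36 ≡ 16 (mod 20)
  6^4 ≡ 16² = 256 ≡ 16 (mod 20)
  6^8 ≡ 16² = 256 ≡ 16 (mod 20)
  6^16 ≡ 16² = 256 ≡ 16 (mod 20)
17 = 16 + 1, so 6^17 = 6^16 × 6^1 ≡ 16 × 6 (mod 20)
Multiplying step by step:
  16 × 6 = 96 ≡ 16 (mod 20)
Result: 6^17 ≡ 16 (mod 20)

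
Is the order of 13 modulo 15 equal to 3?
No, the actual order is 4, not 3.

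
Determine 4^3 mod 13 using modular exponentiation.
3 = 2 + 1 (binary 11). Repeated squaring mod 13: 4^1 ≡ 4; 4^2 ≡ 4² = 16 ≡ 3. Multiply: 4^3 = 4^2 × 4^1 ≡ 3 × 4 (mod 13): 3 × 4 = 12 ≡ 12. So 4^3 ≡ 12 (mod 13).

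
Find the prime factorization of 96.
2^5 × 3

Divide by primes starting from smallest:
96 ÷ 2 = 48
48 ÷ 2 = 24
24 ÷ 2 = 12
12 ÷ 2 = 6
6 ÷ 2 = 3
3 ÷ 3 = 1

96 = 2^5 × 3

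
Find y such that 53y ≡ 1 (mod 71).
53^(-1) ≡ 67 (mod 71). Verification: 53 × 67 = 3551 ≡ 1 (mod 71)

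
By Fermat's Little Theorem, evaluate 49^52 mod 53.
By Fermat's Little Theorem, 49^{52} ≡ 1 (mod 53) since 53 is prime and gcd(49, 53) = 1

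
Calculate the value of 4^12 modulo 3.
Using Fermat: 4^{2} ≡ 1 (mod 3). 12 ≡ 0 (mod 2). So 4^{12} ≡ 4^{0} ≡ 1 (mod 3)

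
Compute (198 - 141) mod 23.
11

(198 - 141) = 57
57 mod 23 = 11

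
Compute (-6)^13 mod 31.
Using repeated squaring. (-6) ≡ 25 (mod 31). 13 = 8 + 4 + 1 (binary 1101). Repeated squaring mod 31: 25^1 ≡ 25; 25^2 ≡ 25² = 625 ≡ 5; 25^4 ≡ 5² = 25 ≡ 25; 25^8 ≡ 25² = 625 ≡ 5. Multiply: (-6)^13 ≡ 25^8 × 25^4 × 25^1 ≡ 5 × 25 × 25 (mod 31): 5 × 25 = 125 ≡ 1; 1 × 25 = 25 ≡ 25. So (-6)^13 ≡ 25 (mod 31).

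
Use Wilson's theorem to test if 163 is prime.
(162)! mod 163 = 162. Since 162 ≡ -1 (mod 163), 163 is prime.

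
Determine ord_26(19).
Powers of 19 mod 26: 19^1≡19, 19^2≡23, 19^3≡21, 19^4≡9, 19^5≡15, 19^6≡25, 19^7≡7, 19^8≡3, 19^9≡5, 19^10≡17, 19^11≡11, 19^12≡1. Order = 12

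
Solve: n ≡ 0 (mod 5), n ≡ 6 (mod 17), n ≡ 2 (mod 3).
M = 5 × 17 × 3 = 255. M₁ = 51, y₁ ≡ 1 (mod 5). M₂ = 15, y₂ ≡ 8 (mod 17). M₃ = 85, y₃ ≡ 1 (mod 3). n = 0×51×1 + 6×15×8 + 2×85×1 ≡ 125 (mod 255)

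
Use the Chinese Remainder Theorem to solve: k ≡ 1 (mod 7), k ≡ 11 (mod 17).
M = 7 × 17 = 119. M₁ = 17, y₁ ≡ 5 (mod 7). M₂ = 7, y₂ ≡ 5 (mod 17). k = 1×17×5 + 11×7×5 ≡ 113 (mod 119)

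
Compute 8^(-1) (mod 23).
3

Using Extended Euclidean Algorithm:
gcd(8, 23) = 1
Bezout coefficients: 8 × 3 + 23 × -1 = 1
So 8 × 3 ≡ 1 (mod 23)
The inverse is 3 mod 23 = 3
Verification: 8 × 3 = 24 = 1 × 23 + 1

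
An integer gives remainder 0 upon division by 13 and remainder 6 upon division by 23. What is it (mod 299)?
M = 13 × 23 = 299. M₁ = 23, y₁ ≡ 4 (mod 13). M₂ = 13, y₂ ≡ 16 (mod 23). y = 0×23×4 + 6×13×16 ≡ 52 (mod 299). The smallest positive such number is 52.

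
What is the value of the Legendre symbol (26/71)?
(26/71) = 26^{35} mod 71 = -1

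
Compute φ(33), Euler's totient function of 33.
20

Prime factorization: 33 = 3 × 11
Using the formula φ(n) = n × Π(1 - 1/p) for each prime factor p:
φ(33) = 33 × (1 - 1/3) × (1 - 1/11)
φ(33) = 20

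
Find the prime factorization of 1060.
2^2 × 5 × 53

Divide by primes starting from smallest:
1060 ÷ 2 = 530
530 ÷ 2 = 265
265 ÷ 5 = 53
53 ÷ 53 = 1

1060 = 2^2 × 5 × 53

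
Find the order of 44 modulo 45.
Powers of 44 mod 45: 44^1≡44, 44^2≡1. Order = 2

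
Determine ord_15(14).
Powers of 14 mod 15: 14^1≡14, 14^2≡1. Order = 2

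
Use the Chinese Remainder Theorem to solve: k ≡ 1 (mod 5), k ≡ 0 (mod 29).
116

Using the Chinese Remainder Theorem:
M = product of moduli = 145
For equation 1: M_1 = 29, 29 ≡ 4 (mod 5), inverse of 29 mod 5 is 4 (check: 4 × 4 = 16 ≡ 1 (mod 5))
For equation 2: M_2 = 5, 5 ≡ 5 (mod 29), inverse of 5 mod 29 is 6 (check: 5 × 6 = 30 ≡ 1 (mod 29))
Combine: k ≡ Σ r_i×M_i×(M_i⁻¹ mod m_i) = 1×29×4 + 0×5×6 = 116 + 0 = 116
116 mod 145 = 116
k ≡ 116 (mod 145)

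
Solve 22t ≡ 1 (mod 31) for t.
24

Using Extended Euclidean Algorithm:
gcd(22, 31) = 1
Bezout coefficients: 22 × -7 + 31 × 5 = 1
So 22 × -7 ≡ 1 (mod 31)
The inverse is -7 mod 31 = 24
Verification: 22 × 24 = 528 = 17 × 31 + 1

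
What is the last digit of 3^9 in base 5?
9 = 8 + 1 (binary 1001). Repeated squaring mod 5: 3^1 ≡ 3; 3^2 ≡ 3² = 9 ≡ 4; 3^4 ≡ 4² = 16 ≡ 1; 3^8 ≡ 1² = 1 ≡ 1. Multiply: 3^9 = 3^8 × 3^1 ≡ 1 × 3 (mod 5): 1 × 3 = 3 ≡ 3. So 3^9 ≡ 3 (mod 5).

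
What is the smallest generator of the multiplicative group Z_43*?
p - 1 = 42 has prime divisors 2, 3, 7. h is a primitive root mod 43 iff h^(42/q) ≢ 1 (mod 43) for each such q.
h = 2: 2^21 ≡ 42, 2^14 ≡ 1, 2^6 ≡ 21 (mod 43); 2^14 ≡ 1, so not a primitive root.
h = 3: 3^21 ≡ 42, 3^14 ≡ 36, 3^6 ≡ 41 (mod 43); none is 1, so 3 has order 42 and is a primitive root.
The smallest primitive root mod 43 is g = 3.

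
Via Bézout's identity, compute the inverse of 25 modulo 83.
Extended GCD: 25(10) + 83(-3) = 1. So 25^(-1) ≡ 10 ≡ 10 (mod 83). Verify: 25 × 10 = 250 ≡ 1 (mod 83)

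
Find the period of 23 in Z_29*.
Powers of 23 mod 29: 23^1≡23, 23^2≡7, 23^3≡16, 23^4≡20, 23^5≡25, 23^6≡24, 23^7≡1. Order = 7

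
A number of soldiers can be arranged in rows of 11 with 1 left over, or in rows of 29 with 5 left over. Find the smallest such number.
M = 11 × 29 = 319. M₁ = 29, y₁ ≡ 8 (mod 11). M₂ = 11, y₂ ≡ 8 (mod 29). n = 1×29×8 + 5×11×8 ≡ 34 (mod 319). The smallest positive such number is 34.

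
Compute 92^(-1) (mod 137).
92^(-1) ≡ 70 (mod 137). Verification: 92 × 70 = 6440 ≡ 1 (mod 137)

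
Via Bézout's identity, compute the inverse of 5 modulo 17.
Extended GCD: 5(7) + 17(-2) = 1. So 5^(-1) ≡ 7 ≡ 7 (mod 17). Verify: 5 × 7 = 35 ≡ 1 (mod 17)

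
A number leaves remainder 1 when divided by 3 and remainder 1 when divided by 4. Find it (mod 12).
M = 3 × 4 = 12. M₁ = 4, y₁ ≡ 1 (mod 3). M₂ = 3, y₂ ≡ 3 (mod 4). r = 1×4×1 + 1×3×3 ≡ 1 (mod 12)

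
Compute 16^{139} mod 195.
16

Using successive squaring:
Binary expansion of 139: 10001011
Powers of 16 mod 195 (each is the square of the previous):
  16^1 ≡ 16 (mod 195)
  16^2 ≡ 16² = 256 ≡ 61 (mod 195)
  16^4 ≡ 61² = 3721 ≡ 16 (mod 195)
  16^8 ≡ 16² = 256 ≡ 61 (mod 195)
  16^16 ≡ 61² = 3721 ≡ 16 (mod 195)
  16^32 ≡ 16² = 256 ≡ 61 (mod 195)
  16^64 ≡ 61² = 3721 ≡ 16 (mod 195)
  16^128 ≡ 16² = 256 ≡ 61 (mod 195)
139 = 128 + 8 + 2 + 1, so 16^139 = 16^128 × 16^8 × 16^2 × 16^1 ≡ 61 × 61 × 61 × 16 (mod 195)
Multiplying step by step:
  61 × 61 = 3721 ≡ 16 (mod 195)
  16 × 61 = 976 ≡ 1 (mod 195)
  1 × 16 = 16 ≡ 16 (mod 195)
Result: 16^139 ≡ 16 (mod 195)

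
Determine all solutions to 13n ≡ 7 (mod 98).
91

Since gcd(13, 98) = 1 divides 7, a solution exists.
Multiply both sides by the inverse of 13 mod 98:
  13^(-1) mod 98 = 83
  x ≡ 83 × 7 ≡ 581 ≡ 91 (mod 98)
Verification: 13 × 91 = 1183 = 12 × 98 + 7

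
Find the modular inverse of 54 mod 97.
54^(-1) ≡ 9 (mod 97). Verification: 54 × 9 = 486 ≡ 1 (mod 97)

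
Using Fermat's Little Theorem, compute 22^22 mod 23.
By Fermat's Little Theorem, 22^{22} ≡ 1 (mod 23) since 23 is prime and gcd(22, 23) = 1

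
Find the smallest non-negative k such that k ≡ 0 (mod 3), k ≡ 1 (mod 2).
3

Using the Chinese Remainder Theorem:
M = product of moduli = 6
For equation 1: M_1 = 2, 2 ≡ 2 (mod 3), inverse of 2 mod 3 is 2 (check: 2 × 2 = 4 ≡ 1 (mod 3))
For equation 2: M_2 = 3, 3 ≡ 1 (mod 2), inverse of 3 mod 2 is 1 (check: 1 × 1 = 1 ≡ 1 (mod 2))
Combine: k ≡ Σ r_i×M_i×(M_i⁻¹ mod m_i) = 0×2×2 + 1×3×1 = 0 + 3 = 3
3 mod 6 = 3
k ≡ 3 (mod 6)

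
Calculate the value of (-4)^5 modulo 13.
(-4) ≡ 9 (mod 13). 5 = 4 + 1 (binary 101). Repeated squaring mod 13: 9^1 ≡ 9; 9^2 ≡ 9² = 81 ≡ 3; 9^4 ≡ 3² = 9 ≡ 9. Multiply: (-4)^5 ≡ 9^4 × 9^1 ≡ 9 × 9 (mod 13): 9 × 9 = 81 ≡ 3. So (-4)^5 ≡ 3 (mod 13).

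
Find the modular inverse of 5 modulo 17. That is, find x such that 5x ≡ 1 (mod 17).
7

Using Extended Euclidean Algorithm:
gcd(5, 17) = 1
Bezout coefficients: 5 × 7 + 17 × -2 = 1
So 5 × 7 ≡ 1 (mod 17)
The inverse is 7 mod 17 = 7
Verification: 5 × 7 = 35 = 2 × 17 + 1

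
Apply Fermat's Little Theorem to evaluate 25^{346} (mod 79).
2

By Fermat's Little Theorem, a^(p-1) ≡ 1 (mod p) for prime p and gcd(a, p) = 1
Here p = 79, so 25^78 ≡ 1 (mod 79)
We can reduce the exponent: 346 mod 78 = 34
So 25^346 ≡ 25^34 (mod 79)
Computing: 25^34 mod 79 = 2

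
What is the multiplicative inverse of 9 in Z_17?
2

Using Extended Euclidean Algorithm:
gcd(9, 17) = 1
Bezout coefficients: 9 × 2 + 17 × -1 = 1
So 9 × 2 ≡ 1 (mod 17)
The inverse is 2 mod 17 = 2
Verification: 9 × 2 = 18 = 1 × 17 + 1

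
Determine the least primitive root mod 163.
p - 1 = 162 has prime divisors 2, 3. h is a primitive root mod 163 iff h^(162/q) ≢ 1 (mod 163) for each such q.
h = 2: 2^81 ≡ 162, 2^54 ≡ 104 (mod 163); none is 1, so 2 has order 162 and is a primitive root.
The smallest primitive root mod 163 is g = 2.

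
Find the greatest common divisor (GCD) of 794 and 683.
1

Using the Euclidean algorithm:
794 = 1 × 683 + 111
683 = 6 × 111 + 17
111 = 6 × 17 + 9
17 = 1 × 9 + 8
9 = 1 × 8 + 1
8 = 8 × 1 + 0

GCD(794, 683) = 1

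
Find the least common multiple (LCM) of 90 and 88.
3960

First find GCD(90, 88) using the Euclidean algorithm:
90 = 1 × 88 + 2
88 = 44 × 2 + 0
GCD(90, 88) = 2

LCM formula: LCM(a, b) = (a × b) / GCD(a, b)
LCM(90, 88) = (90 × 88) / 2
LCM(90, 88) = 7920 / 2
LCM(90, 88) = 3960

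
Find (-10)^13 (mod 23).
Using repeated squaring. (-10) ≡ 13 (mod 23). 13 = 8 + 4 + 1 (binary 1101). Repeated squaring mod 23: 13^1 ≡ 13; 13^2 ≡ 13² = 169 ≡ 8; 13^4 ≡ 8² = 64 ≡ 18; 13^8 ≡ 18² = 324 ≡ 2. Multiply: (-10)^13 ≡ 13^8 × 13^4 × 13^1 ≡ 2 × 18 × 13 (mod 23): 2 × 18 = 36 ≡ 13; 13 × 13 = 169 ≡ 8. So (-10)^13 ≡ 8 (mod 23).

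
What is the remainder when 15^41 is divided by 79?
Using repeated squaring. 41 = 32 + 8 + 1 (binary 101001). Repeated squaring mod 79: 15^1 ≡ 15; 15^2 ≡ 15² = 225 ≡ 67; 15^4 ≡ 67² = 4489 ≡ 65; 15^8 ≡ 65² = 4225 ≡ 38; 15^16 ≡ 38² = 1444 ≡ 22; 15^32 ≡ 22² = 484 ≡ 10. Multiply: 15^41 = 15^32 × 15^8 × 15^1 ≡ 10 × 38 × 15 (mod 79): 10 × 38 = 380 ≡ 64; 64 × 15 = 960 ≡ 12. So 15^41 ≡ 12 (mod 79).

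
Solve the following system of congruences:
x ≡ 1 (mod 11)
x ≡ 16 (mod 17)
67

Using the Chinese Remainder Theorem:
M = product of moduli = 187
For equation 1: M_1 = 17, 17 ≡ 6 (mod 11), inverse of 17 mod 11 is 2 (check: 6 × 2 = 12 ≡ 1 (mod 11))
For equation 2: M_2 = 11, 11 ≡ 11 (mod 17), inverse of 11 mod 17 is 14 (check: 11 × 14 = 154 ≡ 1 (mod 17))
Combine: x ≡ Σ r_i×M_i×(M_i⁻¹ mod m_i) = 1×17×2 + 16×11×14 = 34 + 2464 = 2498
2498 mod 187 = 67
x ≡ 67 (mod 187)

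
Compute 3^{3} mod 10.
7

Using successive squaring:
Binary expansion of 3: 11
Powers of 3 mod 10 (each is the square of the previous):
  3^1 ≡ 3 (mod 10)
  3^2 ≡ 3² = 9 ≡ 9 (mod 10)
3 = 2 + 1, so 3^3 = 3^2 × 3^1 ≡ 9 × 3 (mod 10)
Multiplying step by step:
  9 × 3 = 27 ≡ 7 (mod 10)
Result: 3^3 ≡ 7 (mod 10)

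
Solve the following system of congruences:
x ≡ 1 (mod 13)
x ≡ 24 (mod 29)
53

Using the Chinese Remainder Theorem:
M = product of moduli = 377
For equation 1: M_1 = 29, 29 ≡ 3 (mod 13), inverse of 29 mod 13 is 9 (check: 3 × 9 = 27 ≡ 1 (mod 13))
For equation 2: M_2 = 13, 13 ≡ 13 (mod 29), inverse of 13 mod 29 is 9 (check: 13 × 9 = 117 ≡ 1 (mod 29))
Combine: x ≡ Σ r_i×M_i×(M_i⁻¹ mod m_i) = 1×29×9 + 24×13×9 = 261 + 2808 = 3069
3069 mod 377 = 53
x ≡ 53 (mod 377)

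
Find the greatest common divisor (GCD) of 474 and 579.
3

Using the Euclidean algorithm:
474 = 0 × 579 + 474
579 = 1 × 474 + 105
474 = 4 × 105 + 54
105 = 1 × 54 + 51
54 = 1 × 51 + 3
51 = 17 × 3 + 0

GCD(474, 579) = 3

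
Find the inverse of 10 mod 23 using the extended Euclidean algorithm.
Extended GCD: 10(7) + 23(-3) = 1. So 10^(-1) ≡ 7 ≡ 7 (mod 23). Verify: 10 × 7 = 70 ≡ 1 (mod 23)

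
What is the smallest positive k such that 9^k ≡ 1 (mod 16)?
Powers of 9 mod 16: 9^1≡9, 9^2≡1. Order = 2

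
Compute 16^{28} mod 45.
16

Using successive squaring:
Binary expansion of 28: 11100
Powers of 16 mod 45 (each is the square of the previous):
  16^1 ≡ 16 (mod 45)
  16^2 ≡ 16² = 256 ≡ 31 (mod 45)
  16^4 ≡ 31² = 961 ≡ 16 (mod 45)
  16^8 ≡ 16² = 256 ≡ 31 (mod 45)
  16^16 ≡ 31² = 961 ≡ 16 (mod 45)
28 = 16 + 8 + 4, so 16^28 = 16^16 × 16^8 × 16^4 ≡ 16 × 31 × 16 (mod 45)
Multiplying step by step:
  16 × 31 = 496 ≡ 1 (mod 45)
  1 × 16 = 16 ≡ 16 (mod 45)
Result: 16^28 ≡ 16 (mod 45)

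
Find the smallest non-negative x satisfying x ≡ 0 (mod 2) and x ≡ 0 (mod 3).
M = 2 × 3 = 6. M₁ = 3, y₁ ≡ 1 (mod 2). M₂ = 2, y₂ ≡ 2 (mod 3). x = 0×3×1 + 0×2×2 ≡ 0 (mod 6)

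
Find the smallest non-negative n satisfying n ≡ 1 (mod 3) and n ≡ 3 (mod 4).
M = 3 × 4 = 12. M₁ = 4, y₁ ≡ 1 (mod 3). M₂ = 3, y₂ ≡ 3 (mod 4). n = 1×4×1 + 3×3×3 ≡ 7 (mod 12)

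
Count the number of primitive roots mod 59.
Number of primitive roots mod 59 = φ(58) = 28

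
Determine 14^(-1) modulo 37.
14^(-1) ≡ 8 (mod 37). Verification: 14 × 8 = 112 ≡ 1 (mod 37)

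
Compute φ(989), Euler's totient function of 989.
924

Prime factorization: 989 = 23 × 43
Using the formula φ(n) = n × Π(1 - 1/p) for each prime factor p:
φ(989) = 989 × (1 - 1/23) × (1 - 1/43)
φ(989) = 924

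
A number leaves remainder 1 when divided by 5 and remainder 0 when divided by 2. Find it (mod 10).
M = 5 × 2 = 10. M₁ = 2, y₁ ≡ 3 (mod 5). M₂ = 5, y₂ ≡ 1 (mod 2). y = 1×2×3 + 0×5×1 ≡ 6 (mod 10)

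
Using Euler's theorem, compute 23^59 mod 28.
By Euler: 23^{12} ≡ 1 (mod 28) since gcd(23, 28) = 1. 59 = 4×12 + 11. So 23^{59} ≡ 23^{11} ≡ 11 (mod 28)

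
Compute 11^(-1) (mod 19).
7

Using Extended Euclidean Algorithm:
gcd(11, 19) = 1
Bezout coefficients: 11 × 7 + 19 × -4 = 1
So 11 × 7 ≡ 1 (mod 19)
The inverse is 7 mod 19 = 7
Verification: 11 × 7 = 77 = 4 × 19 + 1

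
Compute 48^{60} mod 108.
0

Using successive squaring:
Binary expansion of 60: 111100
Powers of 48 mod 108 (each is the square of the previous):
  48^1 ≡ 48 (mod 108)
  48^2 ≡ 48² = 2304 ≡ 36 (mod 108)
  48^4 ≡ 36² = 1296 ≡ 0 (mod 108)
  48^8 ≡ 0² = 0 ≡ 0 (mod 108)
  48^16 ≡ 0² = 0 ≡ 0 (mod 108)
  48^32 ≡ 0² = 0 ≡ 0 (mod 108)
60 = 32 + 16 + 8 + 4, so 48^60 = 48^32 × 48^16 × 48^8 × 48^4 ≡ 0 × 0 × 0 × 0 (mod 108)
Multiplying step by step:
  0 × 0 = 0 ≡ 0 (mod 108)
  0 × 0 = 0 ≡ 0 (mod 108)
  0 × 0 = 0 ≡ 0 (mod 108)
Result: 48^60 ≡ 0 (mod 108)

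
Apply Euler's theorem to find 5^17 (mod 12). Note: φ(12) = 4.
By Euler: 5^{4} ≡ 1 (mod 12) since gcd(5, 12) = 1. 17 = 4×4 + 1. So 5^{17} ≡ 5^{1} ≡ 5 (mod 12)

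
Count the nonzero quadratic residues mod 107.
For prime 107, there are (p-1)/2 = (107-1)/2 = 53 quadratic residues (excluding 0).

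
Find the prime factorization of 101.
101

Divide by primes starting from smallest:
101 ÷ 101 = 1

101 = 101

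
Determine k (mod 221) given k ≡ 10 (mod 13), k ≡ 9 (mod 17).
179

Using the Chinese Remainder Theorem:
M = product of moduli = 221
For equation 1: M_1 = 17, 17 ≡ 4 (mod 13), inverse of 17 mod 13 is 10 (check: 4 × 10 = 40 ≡ 1 (mod 13))
For equation 2: M_2 = 13, 13 ≡ 13 (mod 17), inverse of 13 mod 17 is 4 (check: 13 × 4 = 52 ≡ 1 (mod 17))
Combine: k ≡ Σ r_i×M_i×(M_i⁻¹ mod m_i) = 10×17×10 + 9×13×4 = 1700 + 468 = 2168
2168 mod 221 = 179
k ≡ 179 (mod 221)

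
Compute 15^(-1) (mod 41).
15^(-1) ≡ 11 (mod 41). Verification: 15 × 11 = 165 ≡ 1 (mod 41)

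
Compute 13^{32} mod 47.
36

Using successive squaring:
Binary expansion of 32: 100000
Powers of 13 mod 47 (each is the square of the previous):
  13^1 ≡ 13 (mod 47)
  13^2 ≡ 13² = 169 ≡ 28 (mod 47)
  13^4 ≡ 28² = 784 ≡ 32 (mod 47)
  13^8 ≡ 32² = 1024 ≡ 37 (mod 47)
  13^16 ≡ 37² = 1369 ≡ 6 (mod 47)
  13^32 ≡ 6² = 36 ≡ 36 (mod 47)
32 is a power of 2, so 13^32 is the last square: ≡ 36 (mod 47)
Result: 13^32 ≡ 36 (mod 47)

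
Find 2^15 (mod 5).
Using Fermat: 2^{4} ≡ 1 (mod 5). 15 ≡ 3 (mod 4). So 2^{15} ≡ 2^{3} ≡ 3 (mod 5)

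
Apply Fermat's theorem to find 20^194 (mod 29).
By Fermat: 20^{28} ≡ 1 (mod 29). 194 ≡ 26 (mod 28). So 20^{194} ≡ 20^{26} ≡ 24 (mod 29)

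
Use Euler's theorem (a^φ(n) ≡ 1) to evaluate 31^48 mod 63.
By Euler: 31^{36} ≡ 1 (mod 63) since gcd(31, 63) = 1. 48 = 1×36 + 12. So 31^{48} ≡ 31^{12} ≡ 1 (mod 63)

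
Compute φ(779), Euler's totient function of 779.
720

Prime factorization: 779 = 19 × 41
Using the formula φ(n) = n × Π(1 - 1/p) for each prime factor p:
φ(779) = 779 × (1 - 1/19) × (1 - 1/41)
φ(779) = 720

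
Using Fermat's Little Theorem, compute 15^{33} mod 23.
22

By Fermat's Little Theorem, a^(p-1) ≡ 1 (mod p) for prime p and gcd(a, p) = 1
Here p = 23, so 15^22 ≡ 1 (mod 23)
We can reduce the exponent: 33 mod 22 = 11
So 15^33 ≡ 15^11 (mod 23)
Computing: 15^11 mod 23 = 22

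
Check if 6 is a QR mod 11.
By Euler's criterion: 6^{5} ≡ 10 (mod 11). Since this equals -1 (≡ 10), 6 is not a QR.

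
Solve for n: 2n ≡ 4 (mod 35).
2

Since gcd(2, 35) = 1 divides 4, a solution exists.
Multiply both sides by the inverse of 2 mod 35:
  2^(-1) mod 35 = 18
  x ≡ 18 × 4 ≡ 72 ≡ 2 (mod 35)
Verification: 2 × 2 = 4 = 0 × 35 + 4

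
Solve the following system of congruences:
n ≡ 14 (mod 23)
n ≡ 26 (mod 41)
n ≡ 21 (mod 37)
27660

Using the Chinese Remainder Theorem:
M = product of moduli = 34891
For equation 1: M_1 = 1517, 1517 ≡ 22 (mod 23), inverse of 1517 mod 23 is 22 (check: 22 × 22 = 484 ≡ 1 (mod 23))
For equation 2: M_2 = 851, 851 ≡ 31 (mod 41), inverse of 851 mod 41 is 4 (check: 31 × 4 = 124 ≡ 1 (mod 41))
For equation 3: M_3 = 943, 943 ≡ 18 (mod 37), inverse of 943 mod 37 is 35 (check: 18 × 35 = 630 ≡ 1 (mod 37))
Combine: n ≡ Σ r_i×M_i×(M_i⁻¹ mod m_i) = 14×1517×22 + 26×851×4 + 21×943×35 = 467236 + 88504 + 693105 = 1248845
1248845 mod 34891 = 27660
n ≡ 27660 (mod 34891)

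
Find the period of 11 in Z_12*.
Powers of 11 mod 12: 11^1≡11, 11^2≡1. Order = 2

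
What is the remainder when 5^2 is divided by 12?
2 = 2 (binary 10). Repeated squaring mod 12: 5^1 ≡ 5; 5^2 ≡ 5² = 25 ≡ 1. So 5^2 ≡ 1 (mod 12).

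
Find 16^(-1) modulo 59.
48

Using Extended Euclidean Algorithm:
gcd(16, 59) = 1
Bezout coefficients: 16 × -11 + 59 × 3 = 1
So 16 × -11 ≡ 1 (mod 59)
The inverse is -11 mod 59 = 48
Verification: 16 × 48 = 768 = 13 × 59 + 1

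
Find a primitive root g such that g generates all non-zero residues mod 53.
p - 1 = 52 has prime divisors 2, 13. h is a primitive root mod 53 iff h^(52/q) ≢ 1 (mod 53) for each such q.
h = 2: 2^26 ≡ 52, 2^4 ≡ 16 (mod 53); none is 1, so 2 has order 52 and is a primitive root.
The smallest primitive root mod 53 is g = 2.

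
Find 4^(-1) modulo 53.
40

Using Extended Euclidean Algorithm:
gcd(4, 53) = 1
Bezout coefficients: 4 × -13 + 53 × 1 = 1
So 4 × -13 ≡ 1 (mod 53)
The inverse is -13 mod 53 = 40
Verification: 4 × 40 = 160 = 3 × 53 + 1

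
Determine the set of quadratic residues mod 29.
QRs mod 29: {1, 4, 5, 6, 7, 9, 13, 16, 20, 22, 23, 24, 25, 28}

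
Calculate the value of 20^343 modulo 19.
Using Fermat: 20^{18} ≡ 1 (mod 19). 343 ≡ 1 (mod 18). So 20^{343} ≡ 20^{1} ≡ 1 (mod 19)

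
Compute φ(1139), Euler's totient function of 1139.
1056

Prime factorization: 1139 = 17 × 67
Using the formula φ(n) = n × Π(1 - 1/p) for each prime factor p:
φ(1139) = 1139 × (1 - 1/17) × (1 - 1/67)
φ(1139) = 1056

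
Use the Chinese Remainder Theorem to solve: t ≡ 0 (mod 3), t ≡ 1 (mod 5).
M = 3 × 5 = 15. M₁ = 5, y₁ ≡ 2 (mod 3). M₂ = 3, y₂ ≡ 2 (mod 5). t = 0×5×2 + 1×3×2 ≡ 6 (mod 15)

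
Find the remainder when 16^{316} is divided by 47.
By Fermat: 16^{46} ≡ 1 (mod 47). 316 = 6×46 + 40. So 16^{316} ≡ 16^{40} ≡ 24 (mod 47)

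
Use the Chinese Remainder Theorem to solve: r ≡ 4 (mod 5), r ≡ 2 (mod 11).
M = 5 × 11 = 55. M₁ = 11, y₁ ≡ 1 (mod 5). M₂ = 5, y₂ ≡ 9 (mod 11). r = 4×11×1 + 2×5×9 ≡ 24 (mod 55)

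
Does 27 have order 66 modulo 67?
p - 1 = 66 has prime divisors 2, 3, 11. Check 27^(66/q) mod 67 for each: 27^(66/2) = 27^33 ≡ 66, 27^(66/3) = 27^22 ≡ 1, 27^(66/11) = 27^6 ≡ 24 (mod 67). Since 27^22 ≡ 1 (mod 67), the order of 27 divides 22 (in fact the order is 22) ≠ 66, so it is not a primitive root.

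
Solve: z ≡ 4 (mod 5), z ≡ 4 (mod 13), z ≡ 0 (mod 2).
M = 5 × 13 × 2 = 130. M₁ = 26, y₁ ≡ 1 (mod 5). M₂ = 10, y₂ ≡ 4 (mod 13). M₃ = 65, y₃ ≡ 1 (mod 2). z = 4×26×1 + 4×10×4 + 0×65×1 ≡ 4 (mod 130)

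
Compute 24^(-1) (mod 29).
24^(-1) ≡ 23 (mod 29). Verification: 24 × 23 = 552 ≡ 1 (mod 29)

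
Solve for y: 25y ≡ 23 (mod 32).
15

Since gcd(25, 32) = 1 divides 23, a solution exists.
Multiply both sides by the inverse of 25 mod 32:
  25^(-1) mod 32 = 9
  x ≡ 9 × 23 ≡ 207 ≡ 15 (mod 32)
Verification: 25 × 15 = 375 = 11 × 32 + 23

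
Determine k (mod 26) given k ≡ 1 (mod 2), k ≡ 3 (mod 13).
3

Using the Chinese Remainder Theorem:
M = product of moduli = 26
For equation 1: M_1 = 13, 13 ≡ 1 (mod 2), inverse of 13 mod 2 is 1 (check: 1 × 1 = 1 ≡ 1 (mod 2))
For equation 2: M_2 = 2, 2 ≡ 2 (mod 13), inverse of 2 mod 13 is 7 (check: 2 × 7 = 14 ≡ 1 (mod 13))
Combine: k ≡ Σ r_i×M_i×(M_i⁻¹ mod m_i) = 1×13×1 + 3×2×7 = 13 + 42 = 55
55 mod 26 = 3
k ≡ 3 (mod 26)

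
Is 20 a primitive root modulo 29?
No

To verify, check if 20^(28/q) ≢ 1 (mod 29) for each prime divisor q of 28
Divisors of 28 = 28: [1, 2, 4, 7, 14, 28]
  20^(28/2) = 20^14 ≡ 1 (mod 29)
  20^(28/7) = 20^4 ≡ 7 (mod 29)
Conclusion: 20 is not a primitive root modulo 29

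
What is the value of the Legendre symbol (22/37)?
(22/37) = 22^{18} mod 37 = -1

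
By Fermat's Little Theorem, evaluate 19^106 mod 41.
By Fermat: 19^{40} ≡ 1 (mod 41). 106 = 2×40 + 26. So 19^{106} ≡ 19^{26} ≡ 20 (mod 41)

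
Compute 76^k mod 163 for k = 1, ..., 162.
g^1, g^2, ..., g^{162} mod 163: {76, 71, 17, 151, 66, 126, 122, 144, 23, 118, 3, 65, 50, 51, 127, 35, 52, 40, 106, 69, 28, 9, 32, 150, 153, 55, 105, 156, 120, 155, 44, 84, 27, 96, 124, 133, 2, 152, 142, 34, 139, 132, 89, 81, 125, 46, 73, 6, 130, 100, 102, 91, 70, 104, 80, 49, 138, 56, 18, 64, 137, 143, 110, 47, 149, 77, 147, 88, 5, 54, 29, 85, 103, 4, 141, 121, 68, 115, 101, 15, 162, 87, 92, 146, 12, 97, 37, 41, 19, 140, 45, 160, 98, 113, 112, 36, 128, 111, 123, 57, 94, 135, 154, 131, 13, 10, 108, 58, 7, 43, 8, 119, 79, 136, 67, 39, 30, 161, 11, 21, 129, 24, 31, 74, 82, 38, 117, 90, 157, 33, 63, 61, 72, 93, 59, 83, 114, 25, 107, 145, 99, 26, 20, 53, 116, 14, 86, 16, 75, 158, 109, 134, 78, 60, 159, 22, 42, 95, 48, 62, 148, 1}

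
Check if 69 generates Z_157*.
p - 1 = 156 has prime divisors 2, 3, 13. Check 69^(156/q) mod 157 for each: 69^(156/2) = 69^78 ≡ 156, 69^(156/3) = 69^52 ≡ 12, 69^(156/13) = 69^12 ≡ 39 (mod 157). None of these is 1, so 69 has order 156 = φ(157), so it is a primitive root mod 157.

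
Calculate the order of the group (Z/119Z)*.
96

Prime factorization: 119 = 7 × 17
Using the formula φ(n) = n × Π(1 - 1/p) for each prime factor p:
φ(119) = 119 × (1 - 1/7) × (1 - 1/17)
φ(119) = 96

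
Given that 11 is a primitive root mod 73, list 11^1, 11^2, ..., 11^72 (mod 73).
g^1, g^2, ..., g^{72} mod 73: {11, 48, 17, 41, 13, 70, 40, 2, 22, 23, 34, 9, 26, 67, 7, 4, 44, 46, 68, 18, 52, 61, 14, 8, 15, 19, 63, 36, 31, 49, 28, 16, 30, 38, 53, 72, 62, 25, 56, 32, 60, 3, 33, 71, 51, 50, 39, 64, 47, 6, 66, 69, 29, 27, 5, 55, 21, 12, 59, 65, 58, 54, 10, 37, 42, 24, 45, 57, 43, 35, 20, 1}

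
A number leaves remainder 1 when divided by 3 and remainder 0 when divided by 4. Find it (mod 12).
M = 3 × 4 = 12. M₁ = 4, y₁ ≡ 1 (mod 3). M₂ = 3, y₂ ≡ 3 (mod 4). k = 1×4×1 + 0×3×3 ≡ 4 (mod 12)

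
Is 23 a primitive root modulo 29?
No

To verify, check if 23^(28/q) ≢ 1 (mod 29) for each prime divisor q of 28
Divisors of 28 = 28: [1, 2, 4, 7, 14, 28]
  23^(28/2) = 23^14 ≡ 1 (mod 29)
  23^(28/7) = 23^4 ≡ 20 (mod 29)
Conclusion: 23 is not a primitive root modulo 29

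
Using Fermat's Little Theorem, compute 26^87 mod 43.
By Fermat: 26^{42} ≡ 1 (mod 43). 87 = 2×42 + 3. So 26^{87} ≡ 26^{3} ≡ 32 (mod 43)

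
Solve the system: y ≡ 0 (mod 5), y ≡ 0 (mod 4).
M = 5 × 4 = 20. M₁ = 4, y₁ ≡ 4 (mod 5). M₂ = 5, y₂ ≡ 1 (mod 4). y = 0×4×4 + 0×5×1 ≡ 0 (mod 20)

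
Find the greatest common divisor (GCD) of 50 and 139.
1

Using the Euclidean algorithm:
50 = 0 × 139 + 50
139 = 2 × 50 + 39
50 = 1 × 39 + 11
39 = 3 × 11 + 6
11 = 1 × 6 + 5
6 = 1 × 5 + 1
5 = 5 × 1 + 0

GCD(50, 139) = 1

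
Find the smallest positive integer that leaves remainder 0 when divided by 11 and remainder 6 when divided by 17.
M = 11 × 17 = 187. M₁ = 17, y₁ ≡ 2 (mod 11). M₂ = 11, y₂ ≡ 14 (mod 17). r = 0×17×2 + 6×11×14 ≡ 176 (mod 187). The smallest positive such number is 176.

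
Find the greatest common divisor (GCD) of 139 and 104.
1

Using the Euclidean algorithm:
139 = 1 × 104 + 35
104 = 2 × 35 + 34
35 = 1 × 34 + 1
34 = 34 × 1 + 0

GCD(139, 104) = 1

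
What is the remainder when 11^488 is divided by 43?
Using Fermat: 11^{42} ≡ 1 (mod 43). 488 ≡ 26 (mod 42). So 11^{488} ≡ 11^{26} ≡ 16 (mod 43)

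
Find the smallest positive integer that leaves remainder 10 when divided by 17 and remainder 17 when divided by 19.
M = 17 × 19 = 323. M₁ = 19, y₁ ≡ 9 (mod 17). M₂ = 17, y₂ ≡ 9 (mod 19). r = 10×19×9 + 17×17×9 ≡ 112 (mod 323). The smallest positive such number is 112.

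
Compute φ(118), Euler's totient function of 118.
58

Prime factorization: 118 = 2 × 59
Using the formula φ(n) = n × Π(1 - 1/p) for each prime factor p:
φ(118) = 118 × (1 - 1/2) × (1 - 1/59)
φ(118) = 58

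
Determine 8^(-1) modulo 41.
8^(-1) ≡ 36 (mod 41). Verification: 8 × 36 = 288 ≡ 1 (mod 41)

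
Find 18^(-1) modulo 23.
9

Using Extended Euclidean Algorithm:
gcd(18, 23) = 1
Bezout coefficients: 18 × 9 + 23 × -7 = 1
So 18 × 9 ≡ 1 (mod 23)
The inverse is 9 mod 23 = 9
Verification: 18 × 9 = 162 = 7 × 23 + 1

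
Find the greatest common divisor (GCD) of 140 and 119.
7

Using the Euclidean algorithm:
140 = 1 × 119 + 21
119 = 5 × 21 + 14
21 = 1 × 14 + 7
14 = 2 × 7 + 0

GCD(140, 119) = 7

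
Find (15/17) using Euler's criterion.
(15/17) = 15^{8} mod 17 = 1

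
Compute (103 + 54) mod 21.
10

(103 + 54) = 157
157 mod 21 = 10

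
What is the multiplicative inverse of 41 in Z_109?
8

Using Extended Euclidean Algorithm:
gcd(41, 109) = 1
Bezout coefficients: 41 × 8 + 109 × -3 = 1
So 41 × 8 ≡ 1 (mod 109)
The inverse is 8 mod 109 = 8
Verification: 41 × 8 = 328 = 3 × 109 + 1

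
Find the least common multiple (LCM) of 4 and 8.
8

First find GCD(4, 8) using the Euclidean algorithm:
4 = 0 × 8 + 4
8 = 2 × 4 + 0
GCD(4, 8) = 4

LCM formula: LCM(a, b) = (a × b) / GCD(a, b)
LCM(4, 8) = (4 × 8) / 4
LCM(4, 8) = 32 / 4
LCM(4, 8) = 8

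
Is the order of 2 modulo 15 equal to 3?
No, the actual order is 4, not 3.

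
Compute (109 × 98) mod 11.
1

(109 × 98) = 10682
10682 mod 11 = 1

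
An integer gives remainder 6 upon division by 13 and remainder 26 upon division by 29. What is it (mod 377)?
M = 13 × 29 = 377. M₁ = 29, y₁ ≡ 9 (mod 13). M₂ = 13, y₂ ≡ 9 (mod 29). n = 6×29×9 + 26×13×9 ≡ 84 (mod 377). The smallest positive such number is 84.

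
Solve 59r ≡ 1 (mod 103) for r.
59^(-1) ≡ 7 (mod 103). Verification: 59 × 7 = 413 ≡ 1 (mod 103)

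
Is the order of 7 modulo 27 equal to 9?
Yes, ord_27(7) = 9.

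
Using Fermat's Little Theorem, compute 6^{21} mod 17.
7

By Fermat's Little Theorem, a^(p-1) ≡ 1 (mod p) for prime p and gcd(a, p) = 1
Here p = 17, so 6^16 ≡ 1 (mod 17)
We can reduce the exponent: 21 mod 16 = 5
So 6^21 ≡ 6^5 (mod 17)
Computing: 6^5 mod 17 = 7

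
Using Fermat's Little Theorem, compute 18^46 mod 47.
By Fermat's Little Theorem, 18^{46} ≡ 1 (mod 47) since 47 is prime and gcd(18, 47) = 1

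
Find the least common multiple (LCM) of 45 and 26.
1170

First find GCD(45, 26) using the Euclidean algorithm:
45 = 1 × 26 + 19
26 = 1 × 19 + 7
19 = 2 × 7 + 5
7 = 1 × 5 + 2
5 = 2 × 2 + 1
2 = 2 × 1 + 0
GCD(45, 26) = 1

LCM formula: LCM(a, b) = (a × b) / GCD(a, b)
LCM(45, 26) = (45 × 26) / 1
LCM(45, 26) = 1170 / 1
LCM(45, 26) = 1170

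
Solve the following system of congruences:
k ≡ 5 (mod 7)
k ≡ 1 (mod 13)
40

Using the Chinese Remainder Theorem:
M = product of moduli = 91
For equation 1: M_1 = 13, 13 ≡ 6 (mod 7), inverse of 13 mod 7 is 6 (check: 6 × 6 = 36 ≡ 1 (mod 7))
For equation 2: M_2 = 7, 7 ≡ 7 (mod 13), inverse of 7 mod 13 is 2 (check: 7 × 2 = 14 ≡ 1 (mod 13))
Combine: k ≡ Σ r_i×M_i×(M_i⁻¹ mod m_i) = 5×13×6 + 1×7×2 = 390 + 14 = 404
404 mod 91 = 40
k ≡ 40 (mod 91)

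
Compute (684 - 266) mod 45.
13

(684 - 266) = 418
418 mod 45 = 13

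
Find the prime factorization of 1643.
31 × 53

Divide by primes starting from smallest:
1643 ÷ 31 = 53
53 ÷ 53 = 1

1643 = 31 × 53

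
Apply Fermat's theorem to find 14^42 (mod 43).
By Fermat's Little Theorem, 14^{42} ≡ 1 (mod 43) since 43 is prime and gcd(14, 43) = 1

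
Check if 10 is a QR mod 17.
By Euler's criterion: 10^{8} ≡ 16 (mod 17). Since this equals -1 (≡ 16), 10 is not a QR.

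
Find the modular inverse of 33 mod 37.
33^(-1) ≡ 9 (mod 37). Verification: 33 × 9 = 297 ≡ 1 (mod 37)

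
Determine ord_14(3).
Powers of 3 mod 14: 3^1≡3, 3^2≡9, 3^3≡13, 3^4≡11, 3^5≡5, 3^6≡1. Order = 6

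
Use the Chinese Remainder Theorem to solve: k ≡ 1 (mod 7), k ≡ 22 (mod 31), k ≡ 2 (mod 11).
673

Using the Chinese Remainder Theorem:
M = product of moduli = 2387
For equation 1: M_1 = 341, 341 ≡ 5 (mod 7), inverse of 341 mod 7 is 3 (check: 5 × 3 = 15 ≡ 1 (mod 7))
For equation 2: M_2 = 77, 77 ≡ 15 (mod 31), inverse of 77 mod 31 is 29 (check: 15 × 29 = 435 ≡ 1 (mod 31))
For equation 3: M_3 = 217, 217 ≡ 8 (mod 11), inverse of 217 mod 11 is 7 (check: 8 × 7 = 56 ≡ 1 (mod 11))
Combine: k ≡ Σ r_i×M_i×(M_i⁻¹ mod m_i) = 1×341×3 + 22×77×29 + 2×217×7 = 1023 + 49126 + 3038 = 53187
53187 mod 2387 = 673
k ≡ 673 (mod 2387)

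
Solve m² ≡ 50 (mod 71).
The square roots of 50 mod 71 are 60 and 11. Verify: 60² = 3600 ≡ 50 (mod 71)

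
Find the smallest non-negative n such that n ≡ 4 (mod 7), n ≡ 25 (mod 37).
25

Using the Chinese Remainder Theorem:
M = product of moduli = 259
For equation 1: M_1 = 37, 37 ≡ 2 (mod 7), inverse of 37 mod 7 is 4 (check: 2 × 4 = 8 ≡ 1 (mod 7))
For equation 2: M_2 = 7, 7 ≡ 7 (mod 37), inverse of 7 mod 37 is 16 (check: 7 × 16 = 112 ≡ 1 (mod 37))
Combine: n ≡ Σ r_i×M_i×(M_i⁻¹ mod m_i) = 4×37×4 + 25×7×16 = 592 + 2800 = 3392
3392 mod 259 = 25
n ≡ 25 (mod 259)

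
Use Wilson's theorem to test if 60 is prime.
(59)! mod 60 = 0. Since 0 ≢ -1 (mod 60), 60 is not prime.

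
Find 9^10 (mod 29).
10 = 8 + 2 (binary 1010). Repeated squaring mod 29: 9^1 ≡ 9; 9^2 ≡ 9² = 81 ≡ 23; 9^4 ≡ 23² = 529 ≡ 7; 9^8 ≡ 7² = 49 ≡ 20. Multiply: 9^10 = 9^8 × 9^2 ≡ 20 × 23 (mod 29): 20 × 23 = 460 ≡ 25. So 9^10 ≡ 25 (mod 29).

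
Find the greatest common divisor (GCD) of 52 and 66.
2

Using the Euclidean algorithm:
52 = 0 × 66 + 52
66 = 1 × 52 + 14
52 = 3 × 14 + 10
14 = 1 × 10 + 4
10 = 2 × 4 + 2
4 = 2 × 2 + 0

GCD(52, 66) = 2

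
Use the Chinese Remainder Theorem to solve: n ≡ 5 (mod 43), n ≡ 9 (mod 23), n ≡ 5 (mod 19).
6541

Using the Chinese Remainder Theorem:
M = product of moduli = 18791
For equation 1: M_1 = 437, 437 ≡ 7 (mod 43), inverse of 437 mod 43 is 37 (check: 7 × 37 = 259 ≡ 1 (mod 43))
For equation 2: M_2 = 817, 817 ≡ 12 (mod 23), inverse of 817 mod 23 is 2 (check: 12 × 2 = 24 ≡ 1 (mod 23))
For equation 3: M_3 = 989, 989 ≡ 1 (mod 19), inverse of 989 mod 19 is 1 (check: 1 × 1 = 1 ≡ 1 (mod 19))
Combine: n ≡ Σ r_i×M_i×(M_i⁻¹ mod m_i) = 5×437×37 + 9×817×2 + 5×989×1 = 80845 + 14706 + 4945 = 100496
100496 mod 18791 = 6541
n ≡ 6541 (mod 18791)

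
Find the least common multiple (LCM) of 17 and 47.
799

First find GCD(17, 47) using the Euclidean algorithm:
17 = 0 × 47 + 17
47 = 2 × 17 + 13
17 = 1 × 13 + 4
13 = 3 × 4 + 1
4 = 4 × 1 + 0
GCD(17, 47) = 1

LCM formula: LCM(a, b) = (a × b) / GCD(a, b)
LCM(17, 47) = (17 × 47) / 1
LCM(17, 47) = 799 / 1
LCM(17, 47) = 799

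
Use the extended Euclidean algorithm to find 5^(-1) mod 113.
Extended GCD: 5(-45) + 113(2) = 1. So 5^(-1) ≡ 68 ≡ 68 (mod 113). Verify: 5 × 68 = 340 ≡ 1 (mod 113)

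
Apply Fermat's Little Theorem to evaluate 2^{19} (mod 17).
8

By Fermat's Little Theorem, a^(p-1) ≡ 1 (mod p) for prime p and gcd(a, p) = 1
Here p = 17, so 2^16 ≡ 1 (mod 17)
We can reduce the exponent: 19 mod 16 = 3
So 2^19 ≡ 2^3 (mod 17)
Computing: 2^3 mod 17 = 8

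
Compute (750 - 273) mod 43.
4

(750 - 273) = 477
477 mod 43 = 4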